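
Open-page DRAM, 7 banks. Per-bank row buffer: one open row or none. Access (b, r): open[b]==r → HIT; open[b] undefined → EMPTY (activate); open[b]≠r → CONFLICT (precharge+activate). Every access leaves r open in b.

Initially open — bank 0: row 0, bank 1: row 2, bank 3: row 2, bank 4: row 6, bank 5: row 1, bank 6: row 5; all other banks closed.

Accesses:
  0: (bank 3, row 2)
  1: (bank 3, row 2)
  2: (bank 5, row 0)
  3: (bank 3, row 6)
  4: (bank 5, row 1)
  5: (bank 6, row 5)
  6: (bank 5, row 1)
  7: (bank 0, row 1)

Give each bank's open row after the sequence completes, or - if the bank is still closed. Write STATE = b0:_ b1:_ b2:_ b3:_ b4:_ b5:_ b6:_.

step 0: bank3 2->2 [HIT]
step 1: bank3 2->2 [HIT]
step 2: bank5 1->0 [CONFLICT]
step 3: bank3 2->6 [CONFLICT]
step 4: bank5 0->1 [CONFLICT]
step 5: bank6 5->5 [HIT]
step 6: bank5 1->1 [HIT]
step 7: bank0 0->1 [CONFLICT]

STATE = b0:1 b1:2 b2:- b3:6 b4:6 b5:1 b6:5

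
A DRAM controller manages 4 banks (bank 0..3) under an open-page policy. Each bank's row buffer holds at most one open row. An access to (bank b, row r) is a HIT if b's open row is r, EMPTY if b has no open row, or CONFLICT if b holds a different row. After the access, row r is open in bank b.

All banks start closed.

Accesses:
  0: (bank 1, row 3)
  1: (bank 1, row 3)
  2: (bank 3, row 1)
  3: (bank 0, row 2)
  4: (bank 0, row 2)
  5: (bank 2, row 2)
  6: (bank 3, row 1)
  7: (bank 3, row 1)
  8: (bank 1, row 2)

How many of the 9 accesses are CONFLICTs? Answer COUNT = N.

#0 (1,3) E
#1 (1,3) H  (was 3)
#2 (3,1) E
#3 (0,2) E
#4 (0,2) H  (was 2)
#5 (2,2) E
#6 (3,1) H  (was 1)
#7 (3,1) H  (was 1)
#8 (1,2) C  (was 3)

COUNT = 1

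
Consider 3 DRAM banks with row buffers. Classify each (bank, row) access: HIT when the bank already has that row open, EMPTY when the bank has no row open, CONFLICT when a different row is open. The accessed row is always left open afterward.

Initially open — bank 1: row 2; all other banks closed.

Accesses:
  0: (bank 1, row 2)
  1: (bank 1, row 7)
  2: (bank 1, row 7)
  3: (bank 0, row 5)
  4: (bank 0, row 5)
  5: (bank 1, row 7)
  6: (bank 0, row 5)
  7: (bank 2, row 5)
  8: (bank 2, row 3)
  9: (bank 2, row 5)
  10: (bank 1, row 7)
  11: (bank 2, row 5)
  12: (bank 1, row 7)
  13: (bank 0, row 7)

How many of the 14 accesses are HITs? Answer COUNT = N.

  [0] b1 r2: had r2 ⇒ H
  [1] b1 r7: had r2 ⇒ C
  [2] b1 r7: had r7 ⇒ H
  [3] b0 r5: no row ⇒ E
  [4] b0 r5: had r5 ⇒ H
  [5] b1 r7: had r7 ⇒ H
  [6] b0 r5: had r5 ⇒ H
  [7] b2 r5: no row ⇒ E
  [8] b2 r3: had r5 ⇒ C
  [9] b2 r5: had r3 ⇒ C
  [10] b1 r7: had r7 ⇒ H
  [11] b2 r5: had r5 ⇒ H
  [12] b1 r7: had r7 ⇒ H
  [13] b0 r7: had r5 ⇒ C

COUNT = 8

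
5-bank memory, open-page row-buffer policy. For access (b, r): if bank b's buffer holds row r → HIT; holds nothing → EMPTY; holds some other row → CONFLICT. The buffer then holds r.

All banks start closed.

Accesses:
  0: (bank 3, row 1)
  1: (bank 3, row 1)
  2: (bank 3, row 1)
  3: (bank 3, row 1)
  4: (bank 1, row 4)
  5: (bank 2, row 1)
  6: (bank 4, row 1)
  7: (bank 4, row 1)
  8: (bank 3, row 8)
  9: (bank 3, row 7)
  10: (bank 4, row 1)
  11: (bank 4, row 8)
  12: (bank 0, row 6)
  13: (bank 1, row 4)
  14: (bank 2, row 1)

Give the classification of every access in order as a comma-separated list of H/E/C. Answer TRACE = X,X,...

TRACE = E,H,H,H,E,E,E,H,C,C,H,C,E,H,H

  [0] b3 r1: no row ⇒ E
  [1] b3 r1: had r1 ⇒ H
  [2] b3 r1: had r1 ⇒ H
  [3] b3 r1: had r1 ⇒ H
  [4] b1 r4: no row ⇒ E
  [5] b2 r1: no row ⇒ E
  [6] b4 r1: no row ⇒ E
  [7] b4 r1: had r1 ⇒ H
  [8] b3 r8: had r1 ⇒ C
  [9] b3 r7: had r8 ⇒ C
  [10] b4 r1: had r1 ⇒ H
  [11] b4 r8: had r1 ⇒ C
  [12] b0 r6: no row ⇒ E
  [13] b1 r4: had r4 ⇒ H
  [14] b2 r1: had r1 ⇒ H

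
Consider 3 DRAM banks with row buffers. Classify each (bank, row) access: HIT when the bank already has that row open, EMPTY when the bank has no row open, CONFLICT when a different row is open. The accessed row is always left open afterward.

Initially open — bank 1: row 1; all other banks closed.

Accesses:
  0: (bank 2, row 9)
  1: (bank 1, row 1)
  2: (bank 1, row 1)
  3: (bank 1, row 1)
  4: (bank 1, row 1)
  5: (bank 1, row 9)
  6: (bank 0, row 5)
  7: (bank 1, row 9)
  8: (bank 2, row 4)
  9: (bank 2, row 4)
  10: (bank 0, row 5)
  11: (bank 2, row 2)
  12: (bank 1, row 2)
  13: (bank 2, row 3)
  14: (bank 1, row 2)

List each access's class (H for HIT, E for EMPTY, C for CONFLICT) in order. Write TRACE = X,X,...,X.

0: bank 2 row 9 — prev None → EMPTY
1: bank 1 row 1 — prev 1 → HIT
2: bank 1 row 1 — prev 1 → HIT
3: bank 1 row 1 — prev 1 → HIT
4: bank 1 row 1 — prev 1 → HIT
5: bank 1 row 9 — prev 1 → CONFLICT
6: bank 0 row 5 — prev None → EMPTY
7: bank 1 row 9 — prev 9 → HIT
8: bank 2 row 4 — prev 9 → CONFLICT
9: bank 2 row 4 — prev 4 → HIT
10: bank 0 row 5 — prev 5 → HIT
11: bank 2 row 2 — prev 4 → CONFLICT
12: bank 1 row 2 — prev 9 → CONFLICT
13: bank 2 row 3 — prev 2 → CONFLICT
14: bank 1 row 2 — prev 2 → HIT

TRACE = E,H,H,H,H,C,E,H,C,H,H,C,C,C,H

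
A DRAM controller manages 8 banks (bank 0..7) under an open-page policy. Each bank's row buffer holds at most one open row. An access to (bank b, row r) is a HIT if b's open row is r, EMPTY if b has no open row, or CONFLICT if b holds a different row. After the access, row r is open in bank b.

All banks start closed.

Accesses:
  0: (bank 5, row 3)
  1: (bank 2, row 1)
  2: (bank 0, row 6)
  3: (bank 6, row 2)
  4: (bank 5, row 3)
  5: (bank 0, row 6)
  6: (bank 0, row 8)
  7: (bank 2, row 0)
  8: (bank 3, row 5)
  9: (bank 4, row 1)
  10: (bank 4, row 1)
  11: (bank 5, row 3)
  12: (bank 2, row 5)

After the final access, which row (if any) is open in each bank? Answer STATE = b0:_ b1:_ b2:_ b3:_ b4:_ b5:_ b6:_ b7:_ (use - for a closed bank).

STATE = b0:8 b1:- b2:5 b3:5 b4:1 b5:3 b6:2 b7:-

0: bank 5 row 3 — prev None → EMPTY
1: bank 2 row 1 — prev None → EMPTY
2: bank 0 row 6 — prev None → EMPTY
3: bank 6 row 2 — prev None → EMPTY
4: bank 5 row 3 — prev 3 → HIT
5: bank 0 row 6 — prev 6 → HIT
6: bank 0 row 8 — prev 6 → CONFLICT
7: bank 2 row 0 — prev 1 → CONFLICT
8: bank 3 row 5 — prev None → EMPTY
9: bank 4 row 1 — prev None → EMPTY
10: bank 4 row 1 — prev 1 → HIT
11: bank 5 row 3 — prev 3 → HIT
12: bank 2 row 5 — prev 0 → CONFLICT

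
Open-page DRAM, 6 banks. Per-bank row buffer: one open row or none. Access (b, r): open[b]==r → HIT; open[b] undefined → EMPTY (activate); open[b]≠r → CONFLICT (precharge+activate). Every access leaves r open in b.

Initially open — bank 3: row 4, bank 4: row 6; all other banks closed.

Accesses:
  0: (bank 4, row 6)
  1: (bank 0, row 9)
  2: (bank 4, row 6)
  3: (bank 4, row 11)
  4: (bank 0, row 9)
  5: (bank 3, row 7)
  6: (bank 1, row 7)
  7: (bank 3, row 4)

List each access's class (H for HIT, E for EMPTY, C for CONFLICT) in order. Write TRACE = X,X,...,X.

0: bank 4 row 6 — prev 6 → HIT
1: bank 0 row 9 — prev None → EMPTY
2: bank 4 row 6 — prev 6 → HIT
3: bank 4 row 11 — prev 6 → CONFLICT
4: bank 0 row 9 — prev 9 → HIT
5: bank 3 row 7 — prev 4 → CONFLICT
6: bank 1 row 7 — prev None → EMPTY
7: bank 3 row 4 — prev 7 → CONFLICT

TRACE = H,E,H,C,H,C,E,C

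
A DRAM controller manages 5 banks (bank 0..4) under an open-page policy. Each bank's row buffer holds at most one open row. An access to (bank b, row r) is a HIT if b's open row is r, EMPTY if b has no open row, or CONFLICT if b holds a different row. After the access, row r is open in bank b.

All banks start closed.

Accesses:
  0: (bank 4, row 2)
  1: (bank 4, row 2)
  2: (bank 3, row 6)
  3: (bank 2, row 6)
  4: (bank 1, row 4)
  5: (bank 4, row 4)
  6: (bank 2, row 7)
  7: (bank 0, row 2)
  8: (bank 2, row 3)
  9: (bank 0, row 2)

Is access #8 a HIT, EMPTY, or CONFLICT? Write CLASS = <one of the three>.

  [0] b4 r2: no row ⇒ E
  [1] b4 r2: had r2 ⇒ H
  [2] b3 r6: no row ⇒ E
  [3] b2 r6: no row ⇒ E
  [4] b1 r4: no row ⇒ E
  [5] b4 r4: had r2 ⇒ C
  [6] b2 r7: had r6 ⇒ C
  [7] b0 r2: no row ⇒ E
  [8] b2 r3: had r7 ⇒ C
  [9] b0 r2: had r2 ⇒ H

CLASS = CONFLICT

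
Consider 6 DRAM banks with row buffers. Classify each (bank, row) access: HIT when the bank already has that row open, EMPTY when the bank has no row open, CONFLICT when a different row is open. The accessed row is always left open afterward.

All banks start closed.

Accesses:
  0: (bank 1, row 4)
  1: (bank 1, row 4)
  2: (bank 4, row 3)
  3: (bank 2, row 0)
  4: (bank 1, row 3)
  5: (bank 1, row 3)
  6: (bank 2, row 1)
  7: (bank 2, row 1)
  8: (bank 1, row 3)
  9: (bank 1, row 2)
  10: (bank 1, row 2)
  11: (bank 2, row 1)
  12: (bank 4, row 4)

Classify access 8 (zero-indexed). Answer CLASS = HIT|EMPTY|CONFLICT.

  [0] b1 r4: no row ⇒ E
  [1] b1 r4: had r4 ⇒ H
  [2] b4 r3: no row ⇒ E
  [3] b2 r0: no row ⇒ E
  [4] b1 r3: had r4 ⇒ C
  [5] b1 r3: had r3 ⇒ H
  [6] b2 r1: had r0 ⇒ C
  [7] b2 r1: had r1 ⇒ H
  [8] b1 r3: had r3 ⇒ H
  [9] b1 r2: had r3 ⇒ C
  [10] b1 r2: had r2 ⇒ H
  [11] b2 r1: had r1 ⇒ H
  [12] b4 r4: had r3 ⇒ C

CLASS = HIT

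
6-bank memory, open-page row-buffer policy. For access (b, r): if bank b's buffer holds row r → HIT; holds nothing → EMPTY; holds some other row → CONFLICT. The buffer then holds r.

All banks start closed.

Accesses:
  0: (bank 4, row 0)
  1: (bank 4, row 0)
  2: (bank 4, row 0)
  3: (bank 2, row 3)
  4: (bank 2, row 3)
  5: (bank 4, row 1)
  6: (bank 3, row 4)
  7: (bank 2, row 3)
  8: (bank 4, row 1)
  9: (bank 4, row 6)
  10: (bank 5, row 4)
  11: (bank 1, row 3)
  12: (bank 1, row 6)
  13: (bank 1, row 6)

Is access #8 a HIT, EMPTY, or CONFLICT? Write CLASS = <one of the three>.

CLASS = HIT

  [0] b4 r0: no row ⇒ E
  [1] b4 r0: had r0 ⇒ H
  [2] b4 r0: had r0 ⇒ H
  [3] b2 r3: no row ⇒ E
  [4] b2 r3: had r3 ⇒ H
  [5] b4 r1: had r0 ⇒ C
  [6] b3 r4: no row ⇒ E
  [7] b2 r3: had r3 ⇒ H
  [8] b4 r1: had r1 ⇒ H
  [9] b4 r6: had r1 ⇒ C
  [10] b5 r4: no row ⇒ E
  [11] b1 r3: no row ⇒ E
  [12] b1 r6: had r3 ⇒ C
  [13] b1 r6: had r6 ⇒ H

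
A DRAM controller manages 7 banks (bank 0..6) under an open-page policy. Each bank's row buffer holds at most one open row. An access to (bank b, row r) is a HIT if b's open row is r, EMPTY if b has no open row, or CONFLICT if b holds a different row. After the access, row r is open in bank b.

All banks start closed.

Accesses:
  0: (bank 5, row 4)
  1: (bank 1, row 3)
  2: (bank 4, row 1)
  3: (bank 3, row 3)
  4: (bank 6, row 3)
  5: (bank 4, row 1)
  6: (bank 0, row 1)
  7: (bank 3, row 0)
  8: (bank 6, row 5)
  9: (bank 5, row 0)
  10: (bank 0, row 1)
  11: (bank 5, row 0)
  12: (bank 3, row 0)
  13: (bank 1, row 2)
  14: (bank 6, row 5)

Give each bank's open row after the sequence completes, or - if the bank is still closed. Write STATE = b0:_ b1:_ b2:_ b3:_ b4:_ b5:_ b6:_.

step 0: bank5 None->4 [EMPTY]
step 1: bank1 None->3 [EMPTY]
step 2: bank4 None->1 [EMPTY]
step 3: bank3 None->3 [EMPTY]
step 4: bank6 None->3 [EMPTY]
step 5: bank4 1->1 [HIT]
step 6: bank0 None->1 [EMPTY]
step 7: bank3 3->0 [CONFLICT]
step 8: bank6 3->5 [CONFLICT]
step 9: bank5 4->0 [CONFLICT]
step 10: bank0 1->1 [HIT]
step 11: bank5 0->0 [HIT]
step 12: bank3 0->0 [HIT]
step 13: bank1 3->2 [CONFLICT]
step 14: bank6 5->5 [HIT]

STATE = b0:1 b1:2 b2:- b3:0 b4:1 b5:0 b6:5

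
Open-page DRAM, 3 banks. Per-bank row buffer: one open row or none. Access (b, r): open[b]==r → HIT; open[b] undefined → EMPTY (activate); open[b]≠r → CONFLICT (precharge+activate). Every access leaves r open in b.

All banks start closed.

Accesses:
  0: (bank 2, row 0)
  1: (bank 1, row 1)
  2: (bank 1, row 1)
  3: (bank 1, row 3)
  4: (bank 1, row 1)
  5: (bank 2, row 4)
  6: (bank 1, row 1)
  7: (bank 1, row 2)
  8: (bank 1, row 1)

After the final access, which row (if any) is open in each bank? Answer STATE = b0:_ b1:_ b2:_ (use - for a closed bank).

0: bank 2 row 0 — prev None → EMPTY
1: bank 1 row 1 — prev None → EMPTY
2: bank 1 row 1 — prev 1 → HIT
3: bank 1 row 3 — prev 1 → CONFLICT
4: bank 1 row 1 — prev 3 → CONFLICT
5: bank 2 row 4 — prev 0 → CONFLICT
6: bank 1 row 1 — prev 1 → HIT
7: bank 1 row 2 — prev 1 → CONFLICT
8: bank 1 row 1 — prev 2 → CONFLICT

STATE = b0:- b1:1 b2:4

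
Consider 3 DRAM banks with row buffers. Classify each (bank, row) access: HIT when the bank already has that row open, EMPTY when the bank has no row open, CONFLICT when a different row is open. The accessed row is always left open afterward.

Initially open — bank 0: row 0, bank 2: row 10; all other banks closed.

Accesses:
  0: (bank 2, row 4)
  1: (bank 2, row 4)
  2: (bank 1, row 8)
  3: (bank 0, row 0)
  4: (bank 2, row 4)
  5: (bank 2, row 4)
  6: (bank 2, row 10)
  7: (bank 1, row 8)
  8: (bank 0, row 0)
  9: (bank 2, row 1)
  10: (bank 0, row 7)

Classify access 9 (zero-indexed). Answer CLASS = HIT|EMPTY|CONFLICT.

CLASS = CONFLICT

step 0: bank2 10->4 [CONFLICT]
step 1: bank2 4->4 [HIT]
step 2: bank1 None->8 [EMPTY]
step 3: bank0 0->0 [HIT]
step 4: bank2 4->4 [HIT]
step 5: bank2 4->4 [HIT]
step 6: bank2 4->10 [CONFLICT]
step 7: bank1 8->8 [HIT]
step 8: bank0 0->0 [HIT]
step 9: bank2 10->1 [CONFLICT]
step 10: bank0 0->7 [CONFLICT]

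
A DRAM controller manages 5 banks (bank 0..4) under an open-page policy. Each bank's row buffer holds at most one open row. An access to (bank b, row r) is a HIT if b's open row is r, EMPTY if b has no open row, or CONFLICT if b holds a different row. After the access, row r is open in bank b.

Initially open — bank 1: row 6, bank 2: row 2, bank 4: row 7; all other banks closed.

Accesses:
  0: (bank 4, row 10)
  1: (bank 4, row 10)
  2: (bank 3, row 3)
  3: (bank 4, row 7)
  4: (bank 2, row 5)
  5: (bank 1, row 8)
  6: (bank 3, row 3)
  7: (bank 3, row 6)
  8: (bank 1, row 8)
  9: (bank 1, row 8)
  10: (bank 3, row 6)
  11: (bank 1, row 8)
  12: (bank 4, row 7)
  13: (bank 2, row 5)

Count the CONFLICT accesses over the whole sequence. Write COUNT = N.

COUNT = 5

  [0] b4 r10: had r7 ⇒ C
  [1] b4 r10: had r10 ⇒ H
  [2] b3 r3: no row ⇒ E
  [3] b4 r7: had r10 ⇒ C
  [4] b2 r5: had r2 ⇒ C
  [5] b1 r8: had r6 ⇒ C
  [6] b3 r3: had r3 ⇒ H
  [7] b3 r6: had r3 ⇒ C
  [8] b1 r8: had r8 ⇒ H
  [9] b1 r8: had r8 ⇒ H
  [10] b3 r6: had r6 ⇒ H
  [11] b1 r8: had r8 ⇒ H
  [12] b4 r7: had r7 ⇒ H
  [13] b2 r5: had r5 ⇒ H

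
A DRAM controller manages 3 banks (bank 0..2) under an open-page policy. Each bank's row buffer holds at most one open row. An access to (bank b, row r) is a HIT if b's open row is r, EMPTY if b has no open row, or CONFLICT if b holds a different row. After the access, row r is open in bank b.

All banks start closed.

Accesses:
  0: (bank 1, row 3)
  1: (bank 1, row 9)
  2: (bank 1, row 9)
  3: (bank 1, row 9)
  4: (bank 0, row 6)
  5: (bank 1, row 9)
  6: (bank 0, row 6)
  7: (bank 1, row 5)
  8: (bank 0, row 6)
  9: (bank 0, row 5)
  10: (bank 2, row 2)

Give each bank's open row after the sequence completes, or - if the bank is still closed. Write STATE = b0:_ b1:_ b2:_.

STATE = b0:5 b1:5 b2:2

  [0] b1 r3: no row ⇒ E
  [1] b1 r9: had r3 ⇒ C
  [2] b1 r9: had r9 ⇒ H
  [3] b1 r9: had r9 ⇒ H
  [4] b0 r6: no row ⇒ E
  [5] b1 r9: had r9 ⇒ H
  [6] b0 r6: had r6 ⇒ H
  [7] b1 r5: had r9 ⇒ C
  [8] b0 r6: had r6 ⇒ H
  [9] b0 r5: had r6 ⇒ C
  [10] b2 r2: no row ⇒ E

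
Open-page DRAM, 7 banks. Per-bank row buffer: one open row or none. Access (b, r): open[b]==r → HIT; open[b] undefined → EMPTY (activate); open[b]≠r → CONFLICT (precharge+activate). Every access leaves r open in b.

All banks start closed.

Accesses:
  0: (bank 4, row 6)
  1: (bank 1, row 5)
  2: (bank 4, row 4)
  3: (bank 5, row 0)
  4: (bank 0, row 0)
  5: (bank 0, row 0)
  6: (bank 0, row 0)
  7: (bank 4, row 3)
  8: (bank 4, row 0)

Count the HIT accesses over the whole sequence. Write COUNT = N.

COUNT = 2

0: bank 4 row 6 — prev None → EMPTY
1: bank 1 row 5 — prev None → EMPTY
2: bank 4 row 4 — prev 6 → CONFLICT
3: bank 5 row 0 — prev None → EMPTY
4: bank 0 row 0 — prev None → EMPTY
5: bank 0 row 0 — prev 0 → HIT
6: bank 0 row 0 — prev 0 → HIT
7: bank 4 row 3 — prev 4 → CONFLICT
8: bank 4 row 0 — prev 3 → CONFLICT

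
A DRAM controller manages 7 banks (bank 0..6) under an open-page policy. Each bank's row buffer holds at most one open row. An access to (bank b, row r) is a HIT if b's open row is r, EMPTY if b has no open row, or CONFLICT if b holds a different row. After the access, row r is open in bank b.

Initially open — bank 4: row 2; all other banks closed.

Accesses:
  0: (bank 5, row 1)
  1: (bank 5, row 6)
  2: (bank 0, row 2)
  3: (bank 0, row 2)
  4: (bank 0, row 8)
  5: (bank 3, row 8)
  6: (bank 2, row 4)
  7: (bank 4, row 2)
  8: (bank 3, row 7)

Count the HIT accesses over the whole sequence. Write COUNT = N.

COUNT = 2

step 0: bank5 None->1 [EMPTY]
step 1: bank5 1->6 [CONFLICT]
step 2: bank0 None->2 [EMPTY]
step 3: bank0 2->2 [HIT]
step 4: bank0 2->8 [CONFLICT]
step 5: bank3 None->8 [EMPTY]
step 6: bank2 None->4 [EMPTY]
step 7: bank4 2->2 [HIT]
step 8: bank3 8->7 [CONFLICT]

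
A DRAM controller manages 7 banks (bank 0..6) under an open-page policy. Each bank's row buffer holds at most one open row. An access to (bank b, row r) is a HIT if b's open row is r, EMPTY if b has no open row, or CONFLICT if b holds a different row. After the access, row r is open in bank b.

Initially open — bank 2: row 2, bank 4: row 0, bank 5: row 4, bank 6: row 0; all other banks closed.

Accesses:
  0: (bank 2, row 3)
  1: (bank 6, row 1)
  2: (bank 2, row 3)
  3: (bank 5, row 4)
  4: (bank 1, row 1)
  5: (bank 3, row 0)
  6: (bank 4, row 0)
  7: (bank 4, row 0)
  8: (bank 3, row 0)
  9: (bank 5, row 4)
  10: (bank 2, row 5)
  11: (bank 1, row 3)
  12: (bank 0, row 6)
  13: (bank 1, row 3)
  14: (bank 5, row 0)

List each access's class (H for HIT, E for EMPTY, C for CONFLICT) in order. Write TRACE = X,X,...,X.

TRACE = C,C,H,H,E,E,H,H,H,H,C,C,E,H,C

0: bank 2 row 3 — prev 2 → CONFLICT
1: bank 6 row 1 — prev 0 → CONFLICT
2: bank 2 row 3 — prev 3 → HIT
3: bank 5 row 4 — prev 4 → HIT
4: bank 1 row 1 — prev None → EMPTY
5: bank 3 row 0 — prev None → EMPTY
6: bank 4 row 0 — prev 0 → HIT
7: bank 4 row 0 — prev 0 → HIT
8: bank 3 row 0 — prev 0 → HIT
9: bank 5 row 4 — prev 4 → HIT
10: bank 2 row 5 — prev 3 → CONFLICT
11: bank 1 row 3 — prev 1 → CONFLICT
12: bank 0 row 6 — prev None → EMPTY
13: bank 1 row 3 — prev 3 → HIT
14: bank 5 row 0 — prev 4 → CONFLICT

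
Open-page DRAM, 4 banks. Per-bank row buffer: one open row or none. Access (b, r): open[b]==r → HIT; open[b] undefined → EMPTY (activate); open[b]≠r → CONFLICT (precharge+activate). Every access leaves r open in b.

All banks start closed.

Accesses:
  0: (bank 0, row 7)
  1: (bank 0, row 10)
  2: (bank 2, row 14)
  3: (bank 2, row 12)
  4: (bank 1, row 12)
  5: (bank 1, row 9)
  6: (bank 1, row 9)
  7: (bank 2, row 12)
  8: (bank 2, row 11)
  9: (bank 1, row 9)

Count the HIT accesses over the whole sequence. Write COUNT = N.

  [0] b0 r7: no row ⇒ E
  [1] b0 r10: had r7 ⇒ C
  [2] b2 r14: no row ⇒ E
  [3] b2 r12: had r14 ⇒ C
  [4] b1 r12: no row ⇒ E
  [5] b1 r9: had r12 ⇒ C
  [6] b1 r9: had r9 ⇒ H
  [7] b2 r12: had r12 ⇒ H
  [8] b2 r11: had r12 ⇒ C
  [9] b1 r9: had r9 ⇒ H

COUNT = 3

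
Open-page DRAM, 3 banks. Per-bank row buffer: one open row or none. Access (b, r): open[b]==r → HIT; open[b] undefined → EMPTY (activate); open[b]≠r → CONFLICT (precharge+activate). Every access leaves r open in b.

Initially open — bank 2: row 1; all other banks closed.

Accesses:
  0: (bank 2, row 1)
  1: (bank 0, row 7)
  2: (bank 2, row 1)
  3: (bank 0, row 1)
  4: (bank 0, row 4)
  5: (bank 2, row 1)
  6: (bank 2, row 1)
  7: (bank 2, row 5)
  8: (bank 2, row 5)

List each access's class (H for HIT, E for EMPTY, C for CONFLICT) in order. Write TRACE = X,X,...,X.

step 0: bank2 1->1 [HIT]
step 1: bank0 None->7 [EMPTY]
step 2: bank2 1->1 [HIT]
step 3: bank0 7->1 [CONFLICT]
step 4: bank0 1->4 [CONFLICT]
step 5: bank2 1->1 [HIT]
step 6: bank2 1->1 [HIT]
step 7: bank2 1->5 [CONFLICT]
step 8: bank2 5->5 [HIT]

TRACE = H,E,H,C,C,H,H,C,H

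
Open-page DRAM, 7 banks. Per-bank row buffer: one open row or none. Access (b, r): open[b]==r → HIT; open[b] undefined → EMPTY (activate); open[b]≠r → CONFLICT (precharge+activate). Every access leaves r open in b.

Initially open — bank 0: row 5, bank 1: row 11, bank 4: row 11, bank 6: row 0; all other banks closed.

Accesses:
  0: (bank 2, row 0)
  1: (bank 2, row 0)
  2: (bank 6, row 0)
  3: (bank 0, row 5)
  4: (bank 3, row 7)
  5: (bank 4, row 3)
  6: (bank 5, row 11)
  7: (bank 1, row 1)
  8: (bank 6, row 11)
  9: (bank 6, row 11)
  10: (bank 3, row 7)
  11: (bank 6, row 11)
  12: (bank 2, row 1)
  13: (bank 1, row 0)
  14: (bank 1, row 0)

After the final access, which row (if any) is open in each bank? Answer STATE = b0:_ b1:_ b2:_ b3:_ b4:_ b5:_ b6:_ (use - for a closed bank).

  [0] b2 r0: no row ⇒ E
  [1] b2 r0: had r0 ⇒ H
  [2] b6 r0: had r0 ⇒ H
  [3] b0 r5: had r5 ⇒ H
  [4] b3 r7: no row ⇒ E
  [5] b4 r3: had r11 ⇒ C
  [6] b5 r11: no row ⇒ E
  [7] b1 r1: had r11 ⇒ C
  [8] b6 r11: had r0 ⇒ C
  [9] b6 r11: had r11 ⇒ H
  [10] b3 r7: had r7 ⇒ H
  [11] b6 r11: had r11 ⇒ H
  [12] b2 r1: had r0 ⇒ C
  [13] b1 r0: had r1 ⇒ C
  [14] b1 r0: had r0 ⇒ H

STATE = b0:5 b1:0 b2:1 b3:7 b4:3 b5:11 b6:11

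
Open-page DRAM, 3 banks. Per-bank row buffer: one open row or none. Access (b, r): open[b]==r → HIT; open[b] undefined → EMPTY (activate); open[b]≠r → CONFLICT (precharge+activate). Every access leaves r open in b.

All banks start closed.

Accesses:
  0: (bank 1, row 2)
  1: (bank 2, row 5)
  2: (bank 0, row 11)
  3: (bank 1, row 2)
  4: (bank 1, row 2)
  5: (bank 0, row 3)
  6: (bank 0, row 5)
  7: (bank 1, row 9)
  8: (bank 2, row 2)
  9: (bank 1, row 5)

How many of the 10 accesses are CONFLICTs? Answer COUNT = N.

  [0] b1 r2: no row ⇒ E
  [1] b2 r5: no row ⇒ E
  [2] b0 r11: no row ⇒ E
  [3] b1 r2: had r2 ⇒ H
  [4] b1 r2: had r2 ⇒ H
  [5] b0 r3: had r11 ⇒ C
  [6] b0 r5: had r3 ⇒ C
  [7] b1 r9: had r2 ⇒ C
  [8] b2 r2: had r5 ⇒ C
  [9] b1 r5: had r9 ⇒ C

COUNT = 5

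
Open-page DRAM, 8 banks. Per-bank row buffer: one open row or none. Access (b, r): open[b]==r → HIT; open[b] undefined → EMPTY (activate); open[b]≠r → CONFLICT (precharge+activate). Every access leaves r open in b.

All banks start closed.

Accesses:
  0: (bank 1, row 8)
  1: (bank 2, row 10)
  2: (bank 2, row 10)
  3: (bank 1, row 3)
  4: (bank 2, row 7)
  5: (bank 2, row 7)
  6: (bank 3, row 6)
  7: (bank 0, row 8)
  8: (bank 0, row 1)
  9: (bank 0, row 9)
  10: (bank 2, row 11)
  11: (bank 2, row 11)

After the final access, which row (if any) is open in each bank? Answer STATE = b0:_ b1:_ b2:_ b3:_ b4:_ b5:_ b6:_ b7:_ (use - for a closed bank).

STATE = b0:9 b1:3 b2:11 b3:6 b4:- b5:- b6:- b7:-

#0 (1,8) E
#1 (2,10) E
#2 (2,10) H  (was 10)
#3 (1,3) C  (was 8)
#4 (2,7) C  (was 10)
#5 (2,7) H  (was 7)
#6 (3,6) E
#7 (0,8) E
#8 (0,1) C  (was 8)
#9 (0,9) C  (was 1)
#10 (2,11) C  (was 7)
#11 (2,11) H  (was 11)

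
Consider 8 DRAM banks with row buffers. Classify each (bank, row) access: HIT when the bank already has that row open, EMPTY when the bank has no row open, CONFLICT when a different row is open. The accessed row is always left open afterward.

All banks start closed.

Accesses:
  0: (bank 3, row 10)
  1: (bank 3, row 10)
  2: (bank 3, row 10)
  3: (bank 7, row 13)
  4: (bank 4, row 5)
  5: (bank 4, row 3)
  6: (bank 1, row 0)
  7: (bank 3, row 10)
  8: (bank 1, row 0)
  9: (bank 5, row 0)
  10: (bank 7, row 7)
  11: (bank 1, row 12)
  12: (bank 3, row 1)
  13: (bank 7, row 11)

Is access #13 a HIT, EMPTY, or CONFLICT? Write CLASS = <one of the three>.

#0 (3,10) E
#1 (3,10) H  (was 10)
#2 (3,10) H  (was 10)
#3 (7,13) E
#4 (4,5) E
#5 (4,3) C  (was 5)
#6 (1,0) E
#7 (3,10) H  (was 10)
#8 (1,0) H  (was 0)
#9 (5,0) E
#10 (7,7) C  (was 13)
#11 (1,12) C  (was 0)
#12 (3,1) C  (was 10)
#13 (7,11) C  (was 7)

CLASS = CONFLICT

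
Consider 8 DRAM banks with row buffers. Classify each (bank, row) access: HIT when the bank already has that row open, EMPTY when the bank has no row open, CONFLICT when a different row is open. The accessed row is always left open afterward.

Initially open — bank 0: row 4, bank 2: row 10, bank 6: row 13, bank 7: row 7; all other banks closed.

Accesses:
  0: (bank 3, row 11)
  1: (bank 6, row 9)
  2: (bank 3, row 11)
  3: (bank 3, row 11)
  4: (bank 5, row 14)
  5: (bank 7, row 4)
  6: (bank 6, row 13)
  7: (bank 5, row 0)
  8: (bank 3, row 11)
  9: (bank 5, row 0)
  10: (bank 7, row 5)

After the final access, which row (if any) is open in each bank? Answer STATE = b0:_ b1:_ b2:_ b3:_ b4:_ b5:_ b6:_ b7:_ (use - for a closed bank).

STATE = b0:4 b1:- b2:10 b3:11 b4:- b5:0 b6:13 b7:5

#0 (3,11) E
#1 (6,9) C  (was 13)
#2 (3,11) H  (was 11)
#3 (3,11) H  (was 11)
#4 (5,14) E
#5 (7,4) C  (was 7)
#6 (6,13) C  (was 9)
#7 (5,0) C  (was 14)
#8 (3,11) H  (was 11)
#9 (5,0) H  (was 0)
#10 (7,5) C  (was 4)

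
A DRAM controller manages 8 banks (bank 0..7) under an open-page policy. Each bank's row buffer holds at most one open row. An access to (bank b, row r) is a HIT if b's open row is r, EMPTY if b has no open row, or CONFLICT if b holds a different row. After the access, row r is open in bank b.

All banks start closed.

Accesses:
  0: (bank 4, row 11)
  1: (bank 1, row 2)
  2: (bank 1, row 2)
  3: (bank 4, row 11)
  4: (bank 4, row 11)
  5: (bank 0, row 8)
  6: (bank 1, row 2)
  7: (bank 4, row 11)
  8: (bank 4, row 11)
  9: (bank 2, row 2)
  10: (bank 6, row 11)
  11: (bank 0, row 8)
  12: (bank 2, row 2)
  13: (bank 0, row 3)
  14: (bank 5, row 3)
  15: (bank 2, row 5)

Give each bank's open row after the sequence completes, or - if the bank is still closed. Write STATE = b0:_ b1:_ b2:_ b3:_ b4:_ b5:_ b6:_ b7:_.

0: bank 4 row 11 — prev None → EMPTY
1: bank 1 row 2 — prev None → EMPTY
2: bank 1 row 2 — prev 2 → HIT
3: bank 4 row 11 — prev 11 → HIT
4: bank 4 row 11 — prev 11 → HIT
5: bank 0 row 8 — prev None → EMPTY
6: bank 1 row 2 — prev 2 → HIT
7: bank 4 row 11 — prev 11 → HIT
8: bank 4 row 11 — prev 11 → HIT
9: bank 2 row 2 — prev None → EMPTY
10: bank 6 row 11 — prev None → EMPTY
11: bank 0 row 8 — prev 8 → HIT
12: bank 2 row 2 — prev 2 → HIT
13: bank 0 row 3 — prev 8 → CONFLICT
14: bank 5 row 3 — prev None → EMPTY
15: bank 2 row 5 — prev 2 → CONFLICT

STATE = b0:3 b1:2 b2:5 b3:- b4:11 b5:3 b6:11 b7:-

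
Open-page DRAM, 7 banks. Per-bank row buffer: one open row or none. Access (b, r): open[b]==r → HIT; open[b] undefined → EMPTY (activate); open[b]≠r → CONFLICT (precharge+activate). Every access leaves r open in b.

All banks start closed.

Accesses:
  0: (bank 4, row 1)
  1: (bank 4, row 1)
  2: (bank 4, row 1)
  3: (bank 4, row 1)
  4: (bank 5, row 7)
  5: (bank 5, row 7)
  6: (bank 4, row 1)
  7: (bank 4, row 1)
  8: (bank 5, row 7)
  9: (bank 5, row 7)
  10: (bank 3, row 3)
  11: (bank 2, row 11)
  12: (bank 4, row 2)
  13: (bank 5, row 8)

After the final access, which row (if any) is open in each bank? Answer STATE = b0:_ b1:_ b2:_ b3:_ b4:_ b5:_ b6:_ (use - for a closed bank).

0: bank 4 row 1 — prev None → EMPTY
1: bank 4 row 1 — prev 1 → HIT
2: bank 4 row 1 — prev 1 → HIT
3: bank 4 row 1 — prev 1 → HIT
4: bank 5 row 7 — prev None → EMPTY
5: bank 5 row 7 — prev 7 → HIT
6: bank 4 row 1 — prev 1 → HIT
7: bank 4 row 1 — prev 1 → HIT
8: bank 5 row 7 — prev 7 → HIT
9: bank 5 row 7 — prev 7 → HIT
10: bank 3 row 3 — prev None → EMPTY
11: bank 2 row 11 — prev None → EMPTY
12: bank 4 row 2 — prev 1 → CONFLICT
13: bank 5 row 8 — prev 7 → CONFLICT

STATE = b0:- b1:- b2:11 b3:3 b4:2 b5:8 b6:-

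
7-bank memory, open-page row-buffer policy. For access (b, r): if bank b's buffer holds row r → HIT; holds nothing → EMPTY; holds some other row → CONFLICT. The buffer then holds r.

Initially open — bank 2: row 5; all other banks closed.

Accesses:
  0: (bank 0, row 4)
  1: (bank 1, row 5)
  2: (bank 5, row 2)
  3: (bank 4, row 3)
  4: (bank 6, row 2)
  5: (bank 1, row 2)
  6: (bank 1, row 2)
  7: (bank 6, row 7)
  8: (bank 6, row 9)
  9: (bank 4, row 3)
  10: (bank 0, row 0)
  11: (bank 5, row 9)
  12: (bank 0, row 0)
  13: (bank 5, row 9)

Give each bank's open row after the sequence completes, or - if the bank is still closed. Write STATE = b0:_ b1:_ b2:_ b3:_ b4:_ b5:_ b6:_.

STATE = b0:0 b1:2 b2:5 b3:- b4:3 b5:9 b6:9

0: bank 0 row 4 — prev None → EMPTY
1: bank 1 row 5 — prev None → EMPTY
2: bank 5 row 2 — prev None → EMPTY
3: bank 4 row 3 — prev None → EMPTY
4: bank 6 row 2 — prev None → EMPTY
5: bank 1 row 2 — prev 5 → CONFLICT
6: bank 1 row 2 — prev 2 → HIT
7: bank 6 row 7 — prev 2 → CONFLICT
8: bank 6 row 9 — prev 7 → CONFLICT
9: bank 4 row 3 — prev 3 → HIT
10: bank 0 row 0 — prev 4 → CONFLICT
11: bank 5 row 9 — prev 2 → CONFLICT
12: bank 0 row 0 — prev 0 → HIT
13: bank 5 row 9 — prev 9 → HIT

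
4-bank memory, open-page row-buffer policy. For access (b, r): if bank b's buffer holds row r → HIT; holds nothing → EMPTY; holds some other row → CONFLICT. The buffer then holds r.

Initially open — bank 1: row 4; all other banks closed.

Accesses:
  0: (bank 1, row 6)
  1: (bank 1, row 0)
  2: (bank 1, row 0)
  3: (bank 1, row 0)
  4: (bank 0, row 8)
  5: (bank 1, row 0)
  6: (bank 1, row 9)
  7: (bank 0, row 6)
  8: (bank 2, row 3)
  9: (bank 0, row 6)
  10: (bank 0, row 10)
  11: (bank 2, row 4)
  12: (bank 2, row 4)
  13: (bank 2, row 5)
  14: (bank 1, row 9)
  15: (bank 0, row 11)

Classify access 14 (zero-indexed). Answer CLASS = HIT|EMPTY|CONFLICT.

0: bank 1 row 6 — prev 4 → CONFLICT
1: bank 1 row 0 — prev 6 → CONFLICT
2: bank 1 row 0 — prev 0 → HIT
3: bank 1 row 0 — prev 0 → HIT
4: bank 0 row 8 — prev None → EMPTY
5: bank 1 row 0 — prev 0 → HIT
6: bank 1 row 9 — prev 0 → CONFLICT
7: bank 0 row 6 — prev 8 → CONFLICT
8: bank 2 row 3 — prev None → EMPTY
9: bank 0 row 6 — prev 6 → HIT
10: bank 0 row 10 — prev 6 → CONFLICT
11: bank 2 row 4 — prev 3 → CONFLICT
12: bank 2 row 4 — prev 4 → HIT
13: bank 2 row 5 — prev 4 → CONFLICT
14: bank 1 row 9 — prev 9 → HIT
15: bank 0 row 11 — prev 10 → CONFLICT

CLASS = HIT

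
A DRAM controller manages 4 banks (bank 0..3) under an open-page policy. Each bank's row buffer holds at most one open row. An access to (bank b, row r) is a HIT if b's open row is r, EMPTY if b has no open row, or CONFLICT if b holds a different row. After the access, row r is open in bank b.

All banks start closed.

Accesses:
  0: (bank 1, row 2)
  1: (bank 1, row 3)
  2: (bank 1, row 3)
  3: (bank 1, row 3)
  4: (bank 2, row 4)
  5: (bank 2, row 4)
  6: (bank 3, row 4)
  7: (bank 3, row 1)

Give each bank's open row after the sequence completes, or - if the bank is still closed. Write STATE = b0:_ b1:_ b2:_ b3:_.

STATE = b0:- b1:3 b2:4 b3:1

0: bank 1 row 2 — prev None → EMPTY
1: bank 1 row 3 — prev 2 → CONFLICT
2: bank 1 row 3 — prev 3 → HIT
3: bank 1 row 3 — prev 3 → HIT
4: bank 2 row 4 — prev None → EMPTY
5: bank 2 row 4 — prev 4 → HIT
6: bank 3 row 4 — prev None → EMPTY
7: bank 3 row 1 — prev 4 → CONFLICT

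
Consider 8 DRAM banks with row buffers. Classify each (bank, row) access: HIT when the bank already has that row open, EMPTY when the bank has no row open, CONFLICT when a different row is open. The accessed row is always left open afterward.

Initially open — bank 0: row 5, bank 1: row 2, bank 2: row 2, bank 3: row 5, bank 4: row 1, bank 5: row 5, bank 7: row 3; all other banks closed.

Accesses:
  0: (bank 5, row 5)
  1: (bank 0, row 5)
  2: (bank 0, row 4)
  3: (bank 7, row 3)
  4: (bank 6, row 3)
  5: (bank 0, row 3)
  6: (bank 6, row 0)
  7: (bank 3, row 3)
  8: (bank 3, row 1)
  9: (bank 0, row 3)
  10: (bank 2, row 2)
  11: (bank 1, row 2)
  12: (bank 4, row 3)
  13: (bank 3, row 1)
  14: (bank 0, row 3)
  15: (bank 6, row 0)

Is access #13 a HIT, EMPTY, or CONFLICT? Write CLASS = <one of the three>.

0: bank 5 row 5 — prev 5 → HIT
1: bank 0 row 5 — prev 5 → HIT
2: bank 0 row 4 — prev 5 → CONFLICT
3: bank 7 row 3 — prev 3 → HIT
4: bank 6 row 3 — prev None → EMPTY
5: bank 0 row 3 — prev 4 → CONFLICT
6: bank 6 row 0 — prev 3 → CONFLICT
7: bank 3 row 3 — prev 5 → CONFLICT
8: bank 3 row 1 — prev 3 → CONFLICT
9: bank 0 row 3 — prev 3 → HIT
10: bank 2 row 2 — prev 2 → HIT
11: bank 1 row 2 — prev 2 → HIT
12: bank 4 row 3 — prev 1 → CONFLICT
13: bank 3 row 1 — prev 1 → HIT
14: bank 0 row 3 — prev 3 → HIT
15: bank 6 row 0 — prev 0 → HIT

CLASS = HIT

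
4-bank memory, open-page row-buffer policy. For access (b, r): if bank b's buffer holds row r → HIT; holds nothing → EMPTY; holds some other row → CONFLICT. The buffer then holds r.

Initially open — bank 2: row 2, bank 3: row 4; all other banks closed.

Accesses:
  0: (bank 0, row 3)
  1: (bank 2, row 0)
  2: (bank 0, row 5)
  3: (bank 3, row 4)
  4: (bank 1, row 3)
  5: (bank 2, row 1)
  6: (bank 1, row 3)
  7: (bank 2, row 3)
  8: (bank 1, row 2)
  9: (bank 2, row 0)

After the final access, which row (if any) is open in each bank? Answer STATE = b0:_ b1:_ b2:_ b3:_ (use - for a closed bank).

STATE = b0:5 b1:2 b2:0 b3:4

  [0] b0 r3: no row ⇒ E
  [1] b2 r0: had r2 ⇒ C
  [2] b0 r5: had r3 ⇒ C
  [3] b3 r4: had r4 ⇒ H
  [4] b1 r3: no row ⇒ E
  [5] b2 r1: had r0 ⇒ C
  [6] b1 r3: had r3 ⇒ H
  [7] b2 r3: had r1 ⇒ C
  [8] b1 r2: had r3 ⇒ C
  [9] b2 r0: had r3 ⇒ C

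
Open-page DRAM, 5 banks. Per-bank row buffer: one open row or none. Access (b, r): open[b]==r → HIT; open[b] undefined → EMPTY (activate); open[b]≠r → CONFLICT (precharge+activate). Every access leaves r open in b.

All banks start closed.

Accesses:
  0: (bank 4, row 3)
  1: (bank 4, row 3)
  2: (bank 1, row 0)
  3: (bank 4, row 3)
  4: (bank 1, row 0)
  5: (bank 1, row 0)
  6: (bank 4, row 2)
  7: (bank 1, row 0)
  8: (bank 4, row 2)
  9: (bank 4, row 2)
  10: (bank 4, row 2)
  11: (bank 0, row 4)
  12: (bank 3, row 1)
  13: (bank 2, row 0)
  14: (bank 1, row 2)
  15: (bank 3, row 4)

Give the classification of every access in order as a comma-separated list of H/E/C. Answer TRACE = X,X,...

TRACE = E,H,E,H,H,H,C,H,H,H,H,E,E,E,C,C

0: bank 4 row 3 — prev None → EMPTY
1: bank 4 row 3 — prev 3 → HIT
2: bank 1 row 0 — prev None → EMPTY
3: bank 4 row 3 — prev 3 → HIT
4: bank 1 row 0 — prev 0 → HIT
5: bank 1 row 0 — prev 0 → HIT
6: bank 4 row 2 — prev 3 → CONFLICT
7: bank 1 row 0 — prev 0 → HIT
8: bank 4 row 2 — prev 2 → HIT
9: bank 4 row 2 — prev 2 → HIT
10: bank 4 row 2 — prev 2 → HIT
11: bank 0 row 4 — prev None → EMPTY
12: bank 3 row 1 — prev None → EMPTY
13: bank 2 row 0 — prev None → EMPTY
14: bank 1 row 2 — prev 0 → CONFLICT
15: bank 3 row 4 — prev 1 → CONFLICT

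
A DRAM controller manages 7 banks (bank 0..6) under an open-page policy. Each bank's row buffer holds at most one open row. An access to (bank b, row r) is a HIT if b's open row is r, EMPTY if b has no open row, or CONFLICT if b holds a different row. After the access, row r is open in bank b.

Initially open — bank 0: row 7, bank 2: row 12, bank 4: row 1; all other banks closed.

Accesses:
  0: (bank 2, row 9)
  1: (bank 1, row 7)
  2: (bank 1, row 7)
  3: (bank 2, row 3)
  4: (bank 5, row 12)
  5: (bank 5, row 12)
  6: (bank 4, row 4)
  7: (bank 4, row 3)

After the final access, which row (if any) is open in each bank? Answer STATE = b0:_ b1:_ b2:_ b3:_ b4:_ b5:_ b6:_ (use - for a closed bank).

  [0] b2 r9: had r12 ⇒ C
  [1] b1 r7: no row ⇒ E
  [2] b1 r7: had r7 ⇒ H
  [3] b2 r3: had r9 ⇒ C
  [4] b5 r12: no row ⇒ E
  [5] b5 r12: had r12 ⇒ H
  [6] b4 r4: had r1 ⇒ C
  [7] b4 r3: had r4 ⇒ C

STATE = b0:7 b1:7 b2:3 b3:- b4:3 b5:12 b6:-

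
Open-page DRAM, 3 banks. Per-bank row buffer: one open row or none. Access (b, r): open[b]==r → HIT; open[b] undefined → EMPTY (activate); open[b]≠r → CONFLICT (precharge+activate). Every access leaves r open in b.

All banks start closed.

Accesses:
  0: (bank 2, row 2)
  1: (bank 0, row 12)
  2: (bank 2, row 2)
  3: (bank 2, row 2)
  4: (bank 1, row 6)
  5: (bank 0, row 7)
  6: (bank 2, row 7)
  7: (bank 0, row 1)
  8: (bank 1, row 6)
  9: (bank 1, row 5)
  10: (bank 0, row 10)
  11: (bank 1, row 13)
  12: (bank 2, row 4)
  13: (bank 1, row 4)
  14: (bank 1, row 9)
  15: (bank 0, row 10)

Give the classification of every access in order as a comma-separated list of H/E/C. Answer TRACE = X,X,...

step 0: bank2 None->2 [EMPTY]
step 1: bank0 None->12 [EMPTY]
step 2: bank2 2->2 [HIT]
step 3: bank2 2->2 [HIT]
step 4: bank1 None->6 [EMPTY]
step 5: bank0 12->7 [CONFLICT]
step 6: bank2 2->7 [CONFLICT]
step 7: bank0 7->1 [CONFLICT]
step 8: bank1 6->6 [HIT]
step 9: bank1 6->5 [CONFLICT]
step 10: bank0 1->10 [CONFLICT]
step 11: bank1 5->13 [CONFLICT]
step 12: bank2 7->4 [CONFLICT]
step 13: bank1 13->4 [CONFLICT]
step 14: bank1 4->9 [CONFLICT]
step 15: bank0 10->10 [HIT]

TRACE = E,E,H,H,E,C,C,C,H,C,C,C,C,C,C,H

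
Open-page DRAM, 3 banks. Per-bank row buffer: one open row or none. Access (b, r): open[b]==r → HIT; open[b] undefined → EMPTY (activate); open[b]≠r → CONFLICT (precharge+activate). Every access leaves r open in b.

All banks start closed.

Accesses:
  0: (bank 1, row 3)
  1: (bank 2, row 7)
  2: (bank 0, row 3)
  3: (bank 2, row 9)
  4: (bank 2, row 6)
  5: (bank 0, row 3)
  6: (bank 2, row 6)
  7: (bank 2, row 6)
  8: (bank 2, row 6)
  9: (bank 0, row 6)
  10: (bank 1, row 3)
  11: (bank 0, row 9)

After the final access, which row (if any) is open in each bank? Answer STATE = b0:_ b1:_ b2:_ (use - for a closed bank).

#0 (1,3) E
#1 (2,7) E
#2 (0,3) E
#3 (2,9) C  (was 7)
#4 (2,6) C  (was 9)
#5 (0,3) H  (was 3)
#6 (2,6) H  (was 6)
#7 (2,6) H  (was 6)
#8 (2,6) H  (was 6)
#9 (0,6) C  (was 3)
#10 (1,3) H  (was 3)
#11 (0,9) C  (was 6)

STATE = b0:9 b1:3 b2:6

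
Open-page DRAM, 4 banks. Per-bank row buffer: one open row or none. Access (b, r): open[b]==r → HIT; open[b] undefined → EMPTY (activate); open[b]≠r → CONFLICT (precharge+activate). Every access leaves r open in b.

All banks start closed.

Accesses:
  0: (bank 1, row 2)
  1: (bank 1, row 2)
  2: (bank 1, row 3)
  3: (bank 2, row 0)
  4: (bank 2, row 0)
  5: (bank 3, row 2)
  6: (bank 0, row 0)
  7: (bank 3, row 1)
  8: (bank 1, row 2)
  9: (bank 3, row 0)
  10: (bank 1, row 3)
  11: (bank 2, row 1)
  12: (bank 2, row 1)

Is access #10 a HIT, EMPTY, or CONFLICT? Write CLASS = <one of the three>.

  [0] b1 r2: no row ⇒ E
  [1] b1 r2: had r2 ⇒ H
  [2] b1 r3: had r2 ⇒ C
  [3] b2 r0: no row ⇒ E
  [4] b2 r0: had r0 ⇒ H
  [5] b3 r2: no row ⇒ E
  [6] b0 r0: no row ⇒ E
  [7] b3 r1: had r2 ⇒ C
  [8] b1 r2: had r3 ⇒ C
  [9] b3 r0: had r1 ⇒ C
  [10] b1 r3: had r2 ⇒ C
  [11] b2 r1: had r0 ⇒ C
  [12] b2 r1: had r1 ⇒ H

CLASS = CONFLICT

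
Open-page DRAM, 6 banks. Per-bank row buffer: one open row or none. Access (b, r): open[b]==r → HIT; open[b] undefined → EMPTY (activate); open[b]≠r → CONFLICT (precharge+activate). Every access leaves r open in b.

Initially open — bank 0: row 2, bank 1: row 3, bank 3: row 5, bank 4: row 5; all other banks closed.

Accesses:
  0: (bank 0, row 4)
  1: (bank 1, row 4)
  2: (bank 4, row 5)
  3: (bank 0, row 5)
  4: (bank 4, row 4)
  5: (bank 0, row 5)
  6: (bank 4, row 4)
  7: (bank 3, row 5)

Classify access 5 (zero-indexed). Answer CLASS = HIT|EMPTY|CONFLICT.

#0 (0,4) C  (was 2)
#1 (1,4) C  (was 3)
#2 (4,5) H  (was 5)
#3 (0,5) C  (was 4)
#4 (4,4) C  (was 5)
#5 (0,5) H  (was 5)
#6 (4,4) H  (was 4)
#7 (3,5) H  (was 5)

CLASS = HIT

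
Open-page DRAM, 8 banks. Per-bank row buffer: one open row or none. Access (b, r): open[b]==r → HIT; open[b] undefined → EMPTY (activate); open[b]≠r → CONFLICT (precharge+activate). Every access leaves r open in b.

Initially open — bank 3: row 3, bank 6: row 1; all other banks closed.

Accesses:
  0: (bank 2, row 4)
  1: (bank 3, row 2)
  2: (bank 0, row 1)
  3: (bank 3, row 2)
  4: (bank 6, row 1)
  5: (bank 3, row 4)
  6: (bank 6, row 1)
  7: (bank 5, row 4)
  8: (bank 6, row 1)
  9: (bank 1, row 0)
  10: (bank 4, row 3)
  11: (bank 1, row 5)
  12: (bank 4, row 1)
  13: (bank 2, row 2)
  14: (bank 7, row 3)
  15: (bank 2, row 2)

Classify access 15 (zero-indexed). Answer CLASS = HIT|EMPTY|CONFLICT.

  [0] b2 r4: no row ⇒ E
  [1] b3 r2: had r3 ⇒ C
  [2] b0 r1: no row ⇒ E
  [3] b3 r2: had r2 ⇒ H
  [4] b6 r1: had r1 ⇒ H
  [5] b3 r4: had r2 ⇒ C
  [6] b6 r1: had r1 ⇒ H
  [7] b5 r4: no row ⇒ E
  [8] b6 r1: had r1 ⇒ H
  [9] b1 r0: no row ⇒ E
  [10] b4 r3: no row ⇒ E
  [11] b1 r5: had r0 ⇒ C
  [12] b4 r1: had r3 ⇒ C
  [13] b2 r2: had r4 ⇒ C
  [14] b7 r3: no row ⇒ E
  [15] b2 r2: had r2 ⇒ H

CLASS = HIT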